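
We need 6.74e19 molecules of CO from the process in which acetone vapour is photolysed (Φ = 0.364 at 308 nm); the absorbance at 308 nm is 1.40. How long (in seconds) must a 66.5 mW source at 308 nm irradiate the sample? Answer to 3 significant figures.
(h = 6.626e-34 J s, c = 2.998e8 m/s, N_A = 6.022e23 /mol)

t ≈ 1870 s

Product: 6.74e19 / 6.022e23 = 1.119e-4 mol.
Photons that must be absorbed: 1.119e-4 / 0.364 = 3.074e-4 mol.
Fraction absorbed: 1 − 10^(−1.40) = 0.9602.
Incident photons needed: 3.074e-4 / 0.9602 = 3.201e-4 mol.
Photon energy: hc/λ = 6.450e-19 J; per mole, 3.884e5 J mol⁻¹.
Energy required: 3.201e-4 × 3.884e5 = 124.3 J.
Time: 124.3 J / 0.0665 W = 1870 s.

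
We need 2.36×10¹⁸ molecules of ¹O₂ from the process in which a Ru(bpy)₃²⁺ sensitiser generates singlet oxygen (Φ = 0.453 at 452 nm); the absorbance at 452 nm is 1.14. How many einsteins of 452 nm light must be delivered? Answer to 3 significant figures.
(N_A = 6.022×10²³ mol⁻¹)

9.33×10⁻⁶ einstein

Product: 2.36×10¹⁸ / 6.022×10²³ = 3.919×10⁻⁶ mol.
Photons that must be absorbed: 3.919×10⁻⁶ / 0.453 = 8.651×10⁻⁶ mol.
Fraction absorbed: 1 − 10^(−1.14) = 0.9276.
Incident photons needed: 8.651×10⁻⁶ / 0.9276 = 9.326×10⁻⁶ mol.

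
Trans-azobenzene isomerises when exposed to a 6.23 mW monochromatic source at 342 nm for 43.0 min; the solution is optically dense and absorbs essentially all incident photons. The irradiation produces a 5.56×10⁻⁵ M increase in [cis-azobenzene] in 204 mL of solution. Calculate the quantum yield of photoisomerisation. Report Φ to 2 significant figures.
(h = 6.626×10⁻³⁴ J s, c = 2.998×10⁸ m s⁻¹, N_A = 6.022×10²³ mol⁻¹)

Product: (5.56×10⁻⁵ M)(0.204 L) = 1.134×10⁻⁵ mol.
Photon energy at 342 nm: hc/λ = (6.626×10⁻³⁴)(2.998×10⁸)/(342×10⁻⁹) = 5.808×10⁻¹⁹ J.
Energy delivered: (6.23 mW)(2580 s) = 16.07 J.
Photons incident: 16.07 / 5.808×10⁻¹⁹ = 2.767×10¹⁹, i.e. 2.767×10¹⁹/6.022×10²³ = 4.595×10⁻⁵ mol.
Φ = 1.134×10⁻⁵ mol / 4.595×10⁻⁵ mol photons = 0.25.

Φ = 0.25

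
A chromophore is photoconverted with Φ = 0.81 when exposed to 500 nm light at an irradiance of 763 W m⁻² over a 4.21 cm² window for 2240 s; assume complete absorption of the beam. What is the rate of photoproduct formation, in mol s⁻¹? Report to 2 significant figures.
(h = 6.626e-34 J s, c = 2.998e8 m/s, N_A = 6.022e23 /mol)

1.1e-6 mol s⁻¹

Photon energy at 500 nm: hc/λ = (6.626e-34)(2.998e8)/(500e-9) = 3.973e-19 J.
Energy delivered: (763 W m⁻²)(4.21e-4 m²)(2240 s) = 719.5 J.
Photons incident: 719.5 / 3.973e-19 = 1.811e21, i.e. 1.811e21/6.022e23 = 0.003007 mol.
Product formed: 0.81 × 0.003007 = 0.002436 mol.
Rate: 0.002436 / 2240 s = 1.1e-6 mol s⁻¹.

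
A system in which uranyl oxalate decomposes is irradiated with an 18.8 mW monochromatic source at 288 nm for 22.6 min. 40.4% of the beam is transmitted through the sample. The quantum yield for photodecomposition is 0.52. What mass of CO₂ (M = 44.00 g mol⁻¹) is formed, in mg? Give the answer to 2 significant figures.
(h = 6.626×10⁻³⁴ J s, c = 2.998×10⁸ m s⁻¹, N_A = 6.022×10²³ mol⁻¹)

Photon energy at 288 nm: hc/λ = (6.626×10⁻³⁴)(2.998×10⁸)/(288×10⁻⁹) = 6.897×10⁻¹⁹ J.
Energy delivered: (18.8 mW)(1356 s) = 25.49 J.
Photons incident: 25.49 / 6.897×10⁻¹⁹ = 3.696×10¹⁹, i.e. 3.696×10¹⁹/6.022×10²³ = 6.137×10⁻⁵ mol.
Fraction absorbed: 1 − 40.4/100 = 0.5960.
Photons absorbed: 0.5960 × 6.137×10⁻⁵ = 3.658×10⁻⁵ mol.
Product: Φ × n_abs = 0.52 × 3.658×10⁻⁵ = 1.902×10⁻⁵ mol.
Mass: 1.902×10⁻⁵ × 44.00 = 8.369×10⁻⁴ g = 0.84 mg.

0.84 mg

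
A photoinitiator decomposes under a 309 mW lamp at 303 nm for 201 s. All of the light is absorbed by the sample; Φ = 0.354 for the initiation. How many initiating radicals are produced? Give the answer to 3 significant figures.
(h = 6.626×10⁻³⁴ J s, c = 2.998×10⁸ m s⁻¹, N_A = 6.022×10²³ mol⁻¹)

Photon energy at 303 nm: hc/λ = (6.626×10⁻³⁴)(2.998×10⁸)/(303×10⁻⁹) = 6.556×10⁻¹⁹ J.
Energy delivered: (309 mW)(201 s) = 62.11 J.
Photons incident: 62.11 / 6.556×10⁻¹⁹ = 9.474×10¹⁹, i.e. 9.474×10¹⁹/6.022×10²³ = 1.573×10⁻⁴ mol.
Product: Φ × n_abs = 0.354 × 1.573×10⁻⁴ = 5.568×10⁻⁵ mol.
As a count: 5.568×10⁻⁵ × 6.022×10²³ = 3.35×10¹⁹.

3.35×10¹⁹ initiating radicals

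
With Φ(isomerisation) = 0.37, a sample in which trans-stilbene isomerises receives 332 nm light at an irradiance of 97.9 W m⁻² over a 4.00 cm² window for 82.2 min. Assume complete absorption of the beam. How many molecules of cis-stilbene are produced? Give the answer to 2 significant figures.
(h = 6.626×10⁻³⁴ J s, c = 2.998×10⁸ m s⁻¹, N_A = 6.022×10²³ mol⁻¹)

Photon energy at 332 nm: hc/λ = (6.626×10⁻³⁴)(2.998×10⁸)/(332×10⁻⁹) = 5.983×10⁻¹⁹ J.
Energy delivered: (97.9 W m⁻²)(4.00×10⁻⁴ m²)(4932 s) = 193.1 J.
Photons incident: 193.1 / 5.983×10⁻¹⁹ = 3.227×10²⁰, i.e. 3.227×10²⁰/6.022×10²³ = 5.359×10⁻⁴ mol.
Product: Φ × n_abs = 0.37 × 5.359×10⁻⁴ = 1.983×10⁻⁴ mol.
As a count: 1.983×10⁻⁴ × 6.022×10²³ = 1.2×10²⁰.

1.2×10²⁰ molecules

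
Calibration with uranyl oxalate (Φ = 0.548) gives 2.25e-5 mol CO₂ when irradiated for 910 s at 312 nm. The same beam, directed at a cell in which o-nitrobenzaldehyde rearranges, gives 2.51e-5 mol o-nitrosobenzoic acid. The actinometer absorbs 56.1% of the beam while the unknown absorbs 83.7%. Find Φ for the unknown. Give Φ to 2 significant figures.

Φ = 0.41

Photons absorbed by the actinometer: 2.25e-5 / 0.548 = 4.106e-5 mol.
Incident flux: 4.106e-5 / 0.561 = 7.319e-5 einstein.
Absorbed by unknown: 0.837 × 7.319e-5 = 6.126e-5 mol.
Φ(unknown) = 2.51e-5 / 6.126e-5 = 0.41.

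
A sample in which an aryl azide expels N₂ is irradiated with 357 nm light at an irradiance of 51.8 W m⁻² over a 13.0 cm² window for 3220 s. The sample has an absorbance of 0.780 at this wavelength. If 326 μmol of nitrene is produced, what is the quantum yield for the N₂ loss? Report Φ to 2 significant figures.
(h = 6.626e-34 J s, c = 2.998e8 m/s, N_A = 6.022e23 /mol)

Φ = 0.60

Product: 326 μmol = 3.26e-4 mol.
Photon energy at 357 nm: hc/λ = (6.626e-34)(2.998e8)/(357e-9) = 5.564e-19 J.
Energy delivered: (51.8 W m⁻²)(13.0e-4 m²)(3220 s) = 216.8 J.
Photons incident: 216.8 / 5.564e-19 = 3.896e20, i.e. 3.896e20/6.022e23 = 6.470e-4 mol.
Fraction absorbed: 1 − 10^(−0.780) = 0.8340.
Photons absorbed: 0.8340 × 6.470e-4 = 5.396e-4 mol.
Φ = 3.26e-4 mol / 5.396e-4 mol photons = 0.60.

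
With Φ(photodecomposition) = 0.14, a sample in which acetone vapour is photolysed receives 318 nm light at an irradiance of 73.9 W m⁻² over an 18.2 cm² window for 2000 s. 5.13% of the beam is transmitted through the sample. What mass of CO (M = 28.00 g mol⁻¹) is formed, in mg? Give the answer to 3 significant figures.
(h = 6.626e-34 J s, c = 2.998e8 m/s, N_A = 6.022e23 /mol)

2.66 mg

Photon energy at 318 nm: hc/λ = (6.626e-34)(2.998e8)/(318e-9) = 6.247e-19 J.
Energy delivered: (73.9 W m⁻²)(18.2e-4 m²)(2000 s) = 269.0 J.
Photons incident: 269.0 / 6.247e-19 = 4.306e20, i.e. 4.306e20/6.022e23 = 7.150e-4 mol.
Fraction absorbed: 1 − 5.13/100 = 0.9487.
Photons absorbed: 0.9487 × 7.150e-4 = 6.783e-4 mol.
Product: Φ × n_abs = 0.14 × 6.783e-4 = 9.496e-5 mol.
Mass: 9.496e-5 × 28.00 = 0.002659 g = 2.66 mg.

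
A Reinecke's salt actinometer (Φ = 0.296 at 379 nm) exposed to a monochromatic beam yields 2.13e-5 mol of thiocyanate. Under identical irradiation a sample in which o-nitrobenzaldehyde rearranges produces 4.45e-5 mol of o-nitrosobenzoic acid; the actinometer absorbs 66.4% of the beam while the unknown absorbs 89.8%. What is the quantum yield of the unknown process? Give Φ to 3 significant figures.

Φ = 0.457

Photons absorbed by the actinometer: 2.13e-5 / 0.296 = 7.196e-5 mol.
Incident flux: 7.196e-5 / 0.664 = 1.084e-4 einstein.
Absorbed by unknown: 0.898 × 1.084e-4 = 9.734e-5 mol.
Φ(unknown) = 4.45e-5 / 9.734e-5 = 0.457.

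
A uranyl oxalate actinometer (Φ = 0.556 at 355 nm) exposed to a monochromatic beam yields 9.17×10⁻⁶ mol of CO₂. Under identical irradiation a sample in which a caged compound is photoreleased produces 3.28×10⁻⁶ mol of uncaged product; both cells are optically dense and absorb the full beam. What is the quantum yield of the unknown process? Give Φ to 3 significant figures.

Photons absorbed by the actinometer: 9.17×10⁻⁶ / 0.556 = 1.649×10⁻⁵ mol.
Φ(unknown) = 3.28×10⁻⁶ / 1.649×10⁻⁵ = 0.199.

Φ = 0.199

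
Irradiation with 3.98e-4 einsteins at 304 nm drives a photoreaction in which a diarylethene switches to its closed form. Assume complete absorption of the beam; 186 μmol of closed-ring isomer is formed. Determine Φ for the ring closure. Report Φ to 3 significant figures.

Φ = 0.467

Product: 186 μmol = 1.86e-4 mol.
Φ = 1.86e-4 mol / 3.98e-4 mol photons = 0.467.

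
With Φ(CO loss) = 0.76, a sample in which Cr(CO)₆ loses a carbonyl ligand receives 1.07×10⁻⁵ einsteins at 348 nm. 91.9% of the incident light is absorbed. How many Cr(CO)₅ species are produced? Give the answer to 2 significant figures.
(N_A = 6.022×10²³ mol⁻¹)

Photons absorbed: 0.919 × 1.07×10⁻⁵ = 9.833×10⁻⁶ mol.
Product: Φ × n_abs = 0.76 × 9.833×10⁻⁶ = 7.473×10⁻⁶ mol.
As a count: 7.473×10⁻⁶ × 6.022×10²³ = 4.5×10¹⁸.

4.5×10¹⁸ species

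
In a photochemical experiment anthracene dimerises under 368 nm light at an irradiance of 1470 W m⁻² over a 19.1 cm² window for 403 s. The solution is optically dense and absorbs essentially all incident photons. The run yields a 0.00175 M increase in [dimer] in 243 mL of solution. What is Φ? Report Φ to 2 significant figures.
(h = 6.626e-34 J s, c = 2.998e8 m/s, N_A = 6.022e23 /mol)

Product: (0.00175 M)(0.243 L) = 4.253e-4 mol.
Photon energy at 368 nm: hc/λ = (6.626e-34)(2.998e8)/(368e-9) = 5.398e-19 J.
Energy delivered: (1470 W m⁻²)(19.1e-4 m²)(403 s) = 1132 J.
Photons incident: 1132 / 5.398e-19 = 2.097e21, i.e. 2.097e21/6.022e23 = 0.003482 mol.
Φ = 4.253e-4 mol / 0.003482 mol photons = 0.12.

Φ = 0.12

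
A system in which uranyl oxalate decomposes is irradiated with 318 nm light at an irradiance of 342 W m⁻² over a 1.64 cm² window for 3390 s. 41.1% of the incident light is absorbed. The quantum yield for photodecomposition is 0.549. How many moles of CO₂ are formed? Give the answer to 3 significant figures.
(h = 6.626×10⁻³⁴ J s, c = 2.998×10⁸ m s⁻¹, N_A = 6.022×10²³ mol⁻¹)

Photon energy at 318 nm: hc/λ = (6.626×10⁻³⁴)(2.998×10⁸)/(318×10⁻⁹) = 6.247×10⁻¹⁹ J.
Energy delivered: (342 W m⁻²)(1.64×10⁻⁴ m²)(3390 s) = 190.1 J.
Photons incident: 190.1 / 6.247×10⁻¹⁹ = 3.043×10²⁰, i.e. 3.043×10²⁰/6.022×10²³ = 5.053×10⁻⁴ mol.
Photons absorbed: 0.411 × 5.053×10⁻⁴ = 2.077×10⁻⁴ mol.
Product: Φ × n_abs = 0.549 × 2.077×10⁻⁴ = 1.140×10⁻⁴ mol.

1.14×10⁻⁴ mol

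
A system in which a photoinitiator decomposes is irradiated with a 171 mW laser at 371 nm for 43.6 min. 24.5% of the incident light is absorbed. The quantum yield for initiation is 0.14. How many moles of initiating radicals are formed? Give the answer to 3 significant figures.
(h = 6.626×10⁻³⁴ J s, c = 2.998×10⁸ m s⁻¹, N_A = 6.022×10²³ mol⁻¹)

Photon energy at 371 nm: hc/λ = (6.626×10⁻³⁴)(2.998×10⁸)/(371×10⁻⁹) = 5.354×10⁻¹⁹ J.
Energy delivered: (171 mW)(2616 s) = 447.3 J.
Photons incident: 447.3 / 5.354×10⁻¹⁹ = 8.355×10²⁰, i.e. 8.355×10²⁰/6.022×10²³ = 0.001387 mol.
Photons absorbed: 0.245 × 0.001387 = 3.398×10⁻⁴ mol.
Product: Φ × n_abs = 0.14 × 3.398×10⁻⁴ = 4.757×10⁻⁵ mol.

4.76×10⁻⁵ mol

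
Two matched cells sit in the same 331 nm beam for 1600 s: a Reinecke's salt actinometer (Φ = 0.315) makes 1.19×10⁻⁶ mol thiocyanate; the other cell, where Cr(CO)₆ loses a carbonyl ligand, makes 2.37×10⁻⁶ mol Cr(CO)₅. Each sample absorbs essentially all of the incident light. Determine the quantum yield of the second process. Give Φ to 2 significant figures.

Φ = 0.63

Photons absorbed by the actinometer: 1.19×10⁻⁶ / 0.315 = 3.778×10⁻⁶ mol.
Φ(unknown) = 2.37×10⁻⁶ / 3.778×10⁻⁶ = 0.63.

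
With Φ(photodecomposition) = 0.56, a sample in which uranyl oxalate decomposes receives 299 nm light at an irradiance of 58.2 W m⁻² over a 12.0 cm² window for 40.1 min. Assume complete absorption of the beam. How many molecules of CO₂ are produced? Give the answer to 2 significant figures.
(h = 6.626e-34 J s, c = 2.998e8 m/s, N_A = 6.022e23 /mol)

Photon energy at 299 nm: hc/λ = (6.626e-34)(2.998e8)/(299e-9) = 6.644e-19 J.
Energy delivered: (58.2 W m⁻²)(12.0e-4 m²)(2406 s) = 168.0 J.
Photons incident: 168.0 / 6.644e-19 = 2.529e20, i.e. 2.529e20/6.022e23 = 4.200e-4 mol.
Product: Φ × n_abs = 0.56 × 4.200e-4 = 2.352e-4 mol.
As a count: 2.352e-4 × 6.022e23 = 1.4e20.

1.4e20 molecules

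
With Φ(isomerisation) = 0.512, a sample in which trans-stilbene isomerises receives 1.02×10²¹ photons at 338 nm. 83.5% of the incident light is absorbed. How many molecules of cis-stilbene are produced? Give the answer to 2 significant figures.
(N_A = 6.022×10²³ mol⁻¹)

4.4×10²⁰ molecules

Moles of photons: 1.02×10²¹ / 6.022×10²³ = 0.001694 mol.
Photons absorbed: 0.835 × 0.001694 = 0.001414 mol.
Product: Φ × n_abs = 0.512 × 0.001414 = 7.240×10⁻⁴ mol.
As a count: 7.240×10⁻⁴ × 6.022×10²³ = 4.4×10²⁰.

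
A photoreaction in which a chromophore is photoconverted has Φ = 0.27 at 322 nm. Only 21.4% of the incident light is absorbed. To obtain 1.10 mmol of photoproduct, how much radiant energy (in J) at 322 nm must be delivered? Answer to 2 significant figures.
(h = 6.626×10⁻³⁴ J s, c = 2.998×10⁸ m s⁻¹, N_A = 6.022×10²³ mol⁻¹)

Product: 1.10 mmol = 0.00110 mol.
Photons that must be absorbed: 0.00110 / 0.27 = 0.004074 mol.
Incident photons needed: 0.004074 / 0.214 = 0.01904 mol.
Photon energy: hc/λ = 6.169×10⁻¹⁹ J; per mole, 3.715×10⁵ J mol⁻¹.
Energy required: 0.01904 × 3.715×10⁵ = 7100 J.

7100 J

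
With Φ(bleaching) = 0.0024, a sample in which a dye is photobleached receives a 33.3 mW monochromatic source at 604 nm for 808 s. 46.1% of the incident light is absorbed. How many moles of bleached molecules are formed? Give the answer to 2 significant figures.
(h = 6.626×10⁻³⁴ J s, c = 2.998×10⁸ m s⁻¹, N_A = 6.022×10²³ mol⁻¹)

1.5×10⁻⁷ mol

Photon energy at 604 nm: hc/λ = (6.626×10⁻³⁴)(2.998×10⁸)/(604×10⁻⁹) = 3.289×10⁻¹⁹ J.
Energy delivered: (33.3 mW)(808 s) = 26.91 J.
Photons incident: 26.91 / 3.289×10⁻¹⁹ = 8.182×10¹⁹, i.e. 8.182×10¹⁹/6.022×10²³ = 1.359×10⁻⁴ mol.
Photons absorbed: 0.461 × 1.359×10⁻⁴ = 6.265×10⁻⁵ mol.
Product: Φ × n_abs = 0.0024 × 6.265×10⁻⁵ = 1.504×10⁻⁷ mol.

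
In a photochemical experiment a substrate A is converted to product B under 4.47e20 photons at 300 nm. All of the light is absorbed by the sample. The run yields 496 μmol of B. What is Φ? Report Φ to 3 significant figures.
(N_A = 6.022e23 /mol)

Product: 496 μmol = 4.96e-4 mol.
Moles of photons: 4.47e20 / 6.022e23 = 7.423e-4 mol.
Φ = 4.96e-4 mol / 7.423e-4 mol photons = 0.668.

Φ = 0.668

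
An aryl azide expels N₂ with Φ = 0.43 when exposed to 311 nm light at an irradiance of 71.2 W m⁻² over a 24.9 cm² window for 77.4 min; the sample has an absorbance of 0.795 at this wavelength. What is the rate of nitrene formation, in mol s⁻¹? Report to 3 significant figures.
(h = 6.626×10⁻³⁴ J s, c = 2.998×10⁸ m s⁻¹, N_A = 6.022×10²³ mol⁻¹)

1.66×10⁻⁷ mol s⁻¹

Photon energy at 311 nm: hc/λ = (6.626×10⁻³⁴)(2.998×10⁸)/(311×10⁻⁹) = 6.387×10⁻¹⁹ J.
Energy delivered: (71.2 W m⁻²)(24.9×10⁻⁴ m²)(4644 s) = 823.3 J.
Photons incident: 823.3 / 6.387×10⁻¹⁹ = 1.289×10²¹, i.e. 1.289×10²¹/6.022×10²³ = 0.002140 mol.
Fraction absorbed: 1 − 10^(−0.795) = 0.8397.
Photons absorbed: 0.8397 × 0.002140 = 0.001797 mol.
Product formed: 0.43 × 0.001797 = 7.727×10⁻⁴ mol.
Rate: 7.727×10⁻⁴ / 4644 s = 1.66×10⁻⁷ mol s⁻¹.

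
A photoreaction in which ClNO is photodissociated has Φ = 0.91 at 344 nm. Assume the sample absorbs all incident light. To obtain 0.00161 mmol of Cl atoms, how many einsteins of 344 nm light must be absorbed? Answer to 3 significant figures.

1.77×10⁻⁶ einstein

Product: 0.00161 mmol = 1.61×10⁻⁶ mol.
Photons that must be absorbed: 1.61×10⁻⁶ / 0.91 = 1.769×10⁻⁶ mol.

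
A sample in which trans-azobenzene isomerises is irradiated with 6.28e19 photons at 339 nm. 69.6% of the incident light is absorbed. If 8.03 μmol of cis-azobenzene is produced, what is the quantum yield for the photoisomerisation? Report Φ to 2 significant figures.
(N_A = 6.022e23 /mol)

Product: 8.03 μmol = 8.03e-6 mol.
Moles of photons: 6.28e19 / 6.022e23 = 1.043e-4 mol.
Photons absorbed: 0.696 × 1.043e-4 = 7.259e-5 mol.
Φ = 8.03e-6 mol / 7.259e-5 mol photons = 0.11.

Φ = 0.11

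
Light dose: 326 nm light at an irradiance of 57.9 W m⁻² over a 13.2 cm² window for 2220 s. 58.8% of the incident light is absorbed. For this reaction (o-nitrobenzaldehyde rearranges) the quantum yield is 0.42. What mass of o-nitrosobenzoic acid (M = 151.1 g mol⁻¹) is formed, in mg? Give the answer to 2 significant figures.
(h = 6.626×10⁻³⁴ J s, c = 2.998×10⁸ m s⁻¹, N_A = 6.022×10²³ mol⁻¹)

17 mg

Photon energy at 326 nm: hc/λ = (6.626×10⁻³⁴)(2.998×10⁸)/(326×10⁻⁹) = 6.093×10⁻¹⁹ J.
Energy delivered: (57.9 W m⁻²)(13.2×10⁻⁴ m²)(2220 s) = 169.7 J.
Photons incident: 169.7 / 6.093×10⁻¹⁹ = 2.785×10²⁰, i.e. 2.785×10²⁰/6.022×10²³ = 4.625×10⁻⁴ mol.
Photons absorbed: 0.588 × 4.625×10⁻⁴ = 2.720×10⁻⁴ mol.
Product: Φ × n_abs = 0.42 × 2.720×10⁻⁴ = 1.142×10⁻⁴ mol.
Mass: 1.142×10⁻⁴ × 151.1 = 0.01726 g = 17 mg.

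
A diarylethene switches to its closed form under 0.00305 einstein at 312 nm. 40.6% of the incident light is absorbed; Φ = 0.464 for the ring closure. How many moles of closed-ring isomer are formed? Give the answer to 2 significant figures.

5.7×10⁻⁴ mol

Photons absorbed: 0.406 × 0.00305 = 0.001238 mol.
Product: Φ × n_abs = 0.464 × 0.001238 = 5.744×10⁻⁴ mol.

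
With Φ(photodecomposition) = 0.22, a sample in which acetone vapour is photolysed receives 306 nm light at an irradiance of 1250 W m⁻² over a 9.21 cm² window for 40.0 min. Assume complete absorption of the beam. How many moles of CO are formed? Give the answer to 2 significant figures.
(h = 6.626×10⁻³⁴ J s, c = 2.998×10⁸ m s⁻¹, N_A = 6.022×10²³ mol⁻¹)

0.0016 mol

Photon energy at 306 nm: hc/λ = (6.626×10⁻³⁴)(2.998×10⁸)/(306×10⁻⁹) = 6.492×10⁻¹⁹ J.
Energy delivered: (1250 W m⁻²)(9.21×10⁻⁴ m²)(2400 s) = 2763 J.
Photons incident: 2763 / 6.492×10⁻¹⁹ = 4.256×10²¹, i.e. 4.256×10²¹/6.022×10²³ = 0.007067 mol.
Product: Φ × n_abs = 0.22 × 0.007067 = 0.001555 mol.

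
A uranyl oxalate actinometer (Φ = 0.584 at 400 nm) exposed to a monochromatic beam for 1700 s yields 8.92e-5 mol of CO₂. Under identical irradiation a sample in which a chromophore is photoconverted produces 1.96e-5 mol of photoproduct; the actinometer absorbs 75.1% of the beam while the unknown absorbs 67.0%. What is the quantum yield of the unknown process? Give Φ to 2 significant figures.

Photons absorbed by the actinometer: 8.92e-5 / 0.584 = 1.527e-4 mol.
Incident flux: 1.527e-4 / 0.751 = 2.033e-4 einstein.
Absorbed by unknown: 0.670 × 2.033e-4 = 1.362e-4 mol.
Φ(unknown) = 1.96e-5 / 1.362e-4 = 0.14.

Φ = 0.14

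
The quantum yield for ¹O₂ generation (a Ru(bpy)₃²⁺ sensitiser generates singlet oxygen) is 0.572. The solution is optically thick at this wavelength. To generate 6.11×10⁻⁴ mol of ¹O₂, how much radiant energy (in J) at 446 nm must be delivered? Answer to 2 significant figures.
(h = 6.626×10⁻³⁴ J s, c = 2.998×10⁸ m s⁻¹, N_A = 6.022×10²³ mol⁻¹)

290 J

Photons that must be absorbed: 6.11×10⁻⁴ / 0.572 = 0.001068 mol.
Photon energy: hc/λ = 4.454×10⁻¹⁹ J; per mole, 2.682×10⁵ J mol⁻¹.
Energy required: 0.001068 × 2.682×10⁵ = 290 J.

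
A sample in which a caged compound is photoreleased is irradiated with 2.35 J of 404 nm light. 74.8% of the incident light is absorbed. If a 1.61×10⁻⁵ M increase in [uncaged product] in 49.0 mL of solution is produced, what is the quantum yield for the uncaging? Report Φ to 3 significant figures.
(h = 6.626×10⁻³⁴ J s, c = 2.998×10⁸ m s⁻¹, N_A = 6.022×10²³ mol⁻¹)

Φ = 0.133

Product: (1.61×10⁻⁵ M)(0.049 L) = 7.889×10⁻⁷ mol.
Photon energy at 404 nm: hc/λ = (6.626×10⁻³⁴)(2.998×10⁸)/(404×10⁻⁹) = 4.917×10⁻¹⁹ J.
Photons incident: 2.35 / 4.917×10⁻¹⁹ = 4.779×10¹⁸, i.e. 4.779×10¹⁸/6.022×10²³ = 7.936×10⁻⁶ mol.
Photons absorbed: 0.748 × 7.936×10⁻⁶ = 5.936×10⁻⁶ mol.
Φ = 7.889×10⁻⁷ mol / 5.936×10⁻⁶ mol photons = 0.133.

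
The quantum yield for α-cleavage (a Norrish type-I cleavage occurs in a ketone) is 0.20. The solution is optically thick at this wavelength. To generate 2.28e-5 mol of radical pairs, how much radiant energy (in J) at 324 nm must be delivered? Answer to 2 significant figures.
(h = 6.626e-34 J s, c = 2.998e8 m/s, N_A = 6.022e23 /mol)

Photons that must be absorbed: 2.28e-5 / 0.20 = 1.140e-4 mol.
Photon energy: hc/λ = 6.131e-19 J; per mole, 3.692e5 J mol⁻¹.
Energy required: 1.140e-4 × 3.692e5 = 42 J.

42 J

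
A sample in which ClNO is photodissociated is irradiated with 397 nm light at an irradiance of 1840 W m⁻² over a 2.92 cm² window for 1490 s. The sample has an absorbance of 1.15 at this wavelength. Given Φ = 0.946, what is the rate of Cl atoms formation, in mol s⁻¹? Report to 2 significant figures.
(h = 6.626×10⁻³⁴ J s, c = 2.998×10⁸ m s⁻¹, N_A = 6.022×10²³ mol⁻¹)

Photon energy at 397 nm: hc/λ = (6.626×10⁻³⁴)(2.998×10⁸)/(397×10⁻⁹) = 5.004×10⁻¹⁹ J.
Energy delivered: (1840 W m⁻²)(2.92×10⁻⁴ m²)(1490 s) = 800.5 J.
Photons incident: 800.5 / 5.004×10⁻¹⁹ = 1.600×10²¹, i.e. 1.600×10²¹/6.022×10²³ = 0.002657 mol.
Fraction absorbed: 1 − 10^(−1.15) = 0.9292.
Photons absorbed: 0.9292 × 0.002657 = 0.002469 mol.
Product formed: 0.946 × 0.002469 = 0.002336 mol.
Rate: 0.002336 / 1490 s = 1.6×10⁻⁶ mol s⁻¹.

1.6×10⁻⁶ mol s⁻¹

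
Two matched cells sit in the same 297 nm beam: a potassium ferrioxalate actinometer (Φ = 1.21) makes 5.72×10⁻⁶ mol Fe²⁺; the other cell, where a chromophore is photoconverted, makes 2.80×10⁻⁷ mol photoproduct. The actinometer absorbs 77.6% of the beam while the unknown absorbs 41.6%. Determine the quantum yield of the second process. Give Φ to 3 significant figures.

Photons absorbed by the actinometer: 5.72×10⁻⁶ / 1.21 = 4.727×10⁻⁶ mol.
Incident flux: 4.727×10⁻⁶ / 0.776 = 6.091×10⁻⁶ einstein.
Absorbed by unknown: 0.416 × 6.091×10⁻⁶ = 2.534×10⁻⁶ mol.
Φ(unknown) = 2.80×10⁻⁷ / 2.534×10⁻⁶ = 0.110.

Φ = 0.110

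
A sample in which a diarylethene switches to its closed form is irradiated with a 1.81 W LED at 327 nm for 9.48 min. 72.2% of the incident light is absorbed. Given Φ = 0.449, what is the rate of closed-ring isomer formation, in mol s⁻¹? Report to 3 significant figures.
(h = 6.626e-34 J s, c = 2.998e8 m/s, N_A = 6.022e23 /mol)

1.60e-6 mol s⁻¹

Photon energy at 327 nm: hc/λ = (6.626e-34)(2.998e8)/(327e-9) = 6.075e-19 J.
Energy delivered: (1.81 W)(568.8 s) = 1030 J.
Photons incident: 1030 / 6.075e-19 = 1.695e21, i.e. 1.695e21/6.022e23 = 0.002815 mol.
Photons absorbed: 0.722 × 0.002815 = 0.002032 mol.
Product formed: 0.449 × 0.002032 = 9.124e-4 mol.
Rate: 9.124e-4 / 568.8 s = 1.60e-6 mol s⁻¹.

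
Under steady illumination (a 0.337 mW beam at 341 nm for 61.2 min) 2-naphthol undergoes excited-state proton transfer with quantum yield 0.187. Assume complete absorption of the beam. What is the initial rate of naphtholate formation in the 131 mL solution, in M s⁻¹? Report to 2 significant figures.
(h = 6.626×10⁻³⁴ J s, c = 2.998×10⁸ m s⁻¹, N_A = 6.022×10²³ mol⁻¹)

Photon energy at 341 nm: hc/λ = (6.626×10⁻³⁴)(2.998×10⁸)/(341×10⁻⁹) = 5.825×10⁻¹⁹ J.
Energy delivered: (0.337 mW)(3672 s) = 1.237 J.
Photons incident: 1.237 / 5.825×10⁻¹⁹ = 2.124×10¹⁸, i.e. 2.124×10¹⁸/6.022×10²³ = 3.527×10⁻⁶ mol.
Product formed: 0.187 × 3.527×10⁻⁶ = 6.595×10⁻⁷ mol.
Rate: 6.595×10⁻⁷ mol / (3672 s × 0.131 L) = 1.4×10⁻⁹ M s⁻¹.

1.4×10⁻⁹ M s⁻¹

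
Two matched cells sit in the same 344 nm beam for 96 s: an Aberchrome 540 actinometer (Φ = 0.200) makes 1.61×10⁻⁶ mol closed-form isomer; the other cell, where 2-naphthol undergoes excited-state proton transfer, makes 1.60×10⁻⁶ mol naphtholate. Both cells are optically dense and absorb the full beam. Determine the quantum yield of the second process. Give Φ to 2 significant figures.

Photons absorbed by the actinometer: 1.61×10⁻⁶ / 0.200 = 8.050×10⁻⁶ mol.
Φ(unknown) = 1.60×10⁻⁶ / 8.050×10⁻⁶ = 0.20.

Φ = 0.20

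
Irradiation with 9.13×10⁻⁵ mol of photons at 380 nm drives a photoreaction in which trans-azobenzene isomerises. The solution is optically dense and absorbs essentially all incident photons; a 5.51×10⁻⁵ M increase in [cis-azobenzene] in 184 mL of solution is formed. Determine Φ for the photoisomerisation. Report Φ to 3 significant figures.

Φ = 0.111

Product: (5.51×10⁻⁵ M)(0.184 L) = 1.014×10⁻⁵ mol.
Φ = 1.014×10⁻⁵ mol / 9.13×10⁻⁵ mol photons = 0.111.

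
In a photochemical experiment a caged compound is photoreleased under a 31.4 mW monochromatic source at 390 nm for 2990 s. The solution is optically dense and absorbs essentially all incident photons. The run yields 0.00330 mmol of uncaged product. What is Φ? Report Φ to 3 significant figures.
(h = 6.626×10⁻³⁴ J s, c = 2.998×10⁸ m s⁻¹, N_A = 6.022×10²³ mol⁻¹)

Φ = 0.0108

Product: 0.00330 mmol = 3.30×10⁻⁶ mol.
Photon energy at 390 nm: hc/λ = (6.626×10⁻³⁴)(2.998×10⁸)/(390×10⁻⁹) = 5.094×10⁻¹⁹ J.
Energy delivered: (31.4 mW)(2990 s) = 93.89 J.
Photons incident: 93.89 / 5.094×10⁻¹⁹ = 1.843×10²⁰, i.e. 1.843×10²⁰/6.022×10²³ = 3.060×10⁻⁴ mol.
Φ = 3.30×10⁻⁶ mol / 3.060×10⁻⁴ mol photons = 0.0108.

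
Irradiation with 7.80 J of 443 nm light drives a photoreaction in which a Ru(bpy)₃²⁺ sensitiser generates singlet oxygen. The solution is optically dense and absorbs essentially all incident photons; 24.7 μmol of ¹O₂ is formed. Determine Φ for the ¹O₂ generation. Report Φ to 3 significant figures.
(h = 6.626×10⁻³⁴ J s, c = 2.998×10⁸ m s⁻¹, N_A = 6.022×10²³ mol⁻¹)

Φ = 0.855

Product: 24.7 μmol = 2.47×10⁻⁵ mol.
Photon energy at 443 nm: hc/λ = (6.626×10⁻³⁴)(2.998×10⁸)/(443×10⁻⁹) = 4.484×10⁻¹⁹ J.
Photons incident: 7.80 / 4.484×10⁻¹⁹ = 1.740×10¹⁹, i.e. 1.740×10¹⁹/6.022×10²³ = 2.889×10⁻⁵ mol.
Φ = 2.47×10⁻⁵ mol / 2.889×10⁻⁵ mol photons = 0.855.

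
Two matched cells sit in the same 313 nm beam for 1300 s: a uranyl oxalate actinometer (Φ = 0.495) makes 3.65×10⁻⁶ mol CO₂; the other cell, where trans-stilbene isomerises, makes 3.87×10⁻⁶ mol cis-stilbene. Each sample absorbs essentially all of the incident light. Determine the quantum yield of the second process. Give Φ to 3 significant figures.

Φ = 0.525

Photons absorbed by the actinometer: 3.65×10⁻⁶ / 0.495 = 7.374×10⁻⁶ mol.
Φ(unknown) = 3.87×10⁻⁶ / 7.374×10⁻⁶ = 0.525.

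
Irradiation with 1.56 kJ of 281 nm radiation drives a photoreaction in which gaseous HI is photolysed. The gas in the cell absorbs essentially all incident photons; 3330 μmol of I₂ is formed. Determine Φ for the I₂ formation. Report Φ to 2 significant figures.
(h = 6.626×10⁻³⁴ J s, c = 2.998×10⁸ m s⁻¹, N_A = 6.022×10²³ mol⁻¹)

Product: 3330 μmol = 0.00333 mol.
Photon energy at 281 nm: hc/λ = (6.626×10⁻³⁴)(2.998×10⁸)/(281×10⁻⁹) = 7.069×10⁻¹⁹ J.
Incident energy: 1.56 kJ = 1560 J.
Photons incident: 1560 / 7.069×10⁻¹⁹ = 2.207×10²¹, i.e. 2.207×10²¹/6.022×10²³ = 0.003665 mol.
Φ = 0.00333 mol / 0.003665 mol photons = 0.91.

Φ = 0.91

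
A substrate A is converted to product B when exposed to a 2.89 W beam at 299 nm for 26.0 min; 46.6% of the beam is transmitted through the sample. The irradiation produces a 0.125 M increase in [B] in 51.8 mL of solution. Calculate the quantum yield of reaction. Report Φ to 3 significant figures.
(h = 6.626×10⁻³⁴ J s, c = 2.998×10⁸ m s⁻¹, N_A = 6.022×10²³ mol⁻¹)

Product: (0.125 M)(0.0518 L) = 0.006475 mol.
Photon energy at 299 nm: hc/λ = (6.626×10⁻³⁴)(2.998×10⁸)/(299×10⁻⁹) = 6.644×10⁻¹⁹ J.
Energy delivered: (2.89 W)(1560 s) = 4508 J.
Photons incident: 4508 / 6.644×10⁻¹⁹ = 6.785×10²¹, i.e. 6.785×10²¹/6.022×10²³ = 0.01127 mol.
Fraction absorbed: 1 − 46.6/100 = 0.5340.
Photons absorbed: 0.5340 × 0.01127 = 0.006018 mol.
Φ = 0.006475 mol / 0.006018 mol photons = 1.08.

Φ = 1.08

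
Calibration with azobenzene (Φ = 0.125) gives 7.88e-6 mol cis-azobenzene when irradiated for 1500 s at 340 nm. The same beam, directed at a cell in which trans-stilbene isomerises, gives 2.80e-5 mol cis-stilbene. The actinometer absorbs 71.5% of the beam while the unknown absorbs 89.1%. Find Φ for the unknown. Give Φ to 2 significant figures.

Photons absorbed by the actinometer: 7.88e-6 / 0.125 = 6.304e-5 mol.
Incident flux: 6.304e-5 / 0.715 = 8.817e-5 einstein.
Absorbed by unknown: 0.891 × 8.817e-5 = 7.856e-5 mol.
Φ(unknown) = 2.80e-5 / 7.856e-5 = 0.36.

Φ = 0.36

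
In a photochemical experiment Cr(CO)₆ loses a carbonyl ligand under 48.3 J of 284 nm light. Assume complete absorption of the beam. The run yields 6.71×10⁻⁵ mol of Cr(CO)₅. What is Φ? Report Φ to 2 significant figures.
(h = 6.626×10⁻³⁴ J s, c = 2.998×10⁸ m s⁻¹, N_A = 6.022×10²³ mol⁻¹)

Φ = 0.59

Photon energy at 284 nm: hc/λ = (6.626×10⁻³⁴)(2.998×10⁸)/(284×10⁻⁹) = 6.995×10⁻¹⁹ J.
Photons incident: 48.3 / 6.995×10⁻¹⁹ = 6.905×10¹⁹, i.e. 6.905×10¹⁹/6.022×10²³ = 1.147×10⁻⁴ mol.
Φ = 6.71×10⁻⁵ mol / 1.147×10⁻⁴ mol photons = 0.59.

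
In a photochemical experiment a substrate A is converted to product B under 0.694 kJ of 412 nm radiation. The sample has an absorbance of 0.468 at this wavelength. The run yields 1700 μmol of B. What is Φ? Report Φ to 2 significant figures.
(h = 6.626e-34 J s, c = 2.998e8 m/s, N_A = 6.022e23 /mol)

Φ = 1.1

Product: 1700 μmol = 0.00170 mol.
Photon energy at 412 nm: hc/λ = (6.626e-34)(2.998e8)/(412e-9) = 4.822e-19 J.
Incident energy: 0.694 kJ = 694 J.
Photons incident: 694 / 4.822e-19 = 1.439e21, i.e. 1.439e21/6.022e23 = 0.002390 mol.
Fraction absorbed: 1 − 10^(−0.468) = 0.6596.
Photons absorbed: 0.6596 × 0.002390 = 0.001576 mol.
Φ = 0.00170 mol / 0.001576 mol photons = 1.1.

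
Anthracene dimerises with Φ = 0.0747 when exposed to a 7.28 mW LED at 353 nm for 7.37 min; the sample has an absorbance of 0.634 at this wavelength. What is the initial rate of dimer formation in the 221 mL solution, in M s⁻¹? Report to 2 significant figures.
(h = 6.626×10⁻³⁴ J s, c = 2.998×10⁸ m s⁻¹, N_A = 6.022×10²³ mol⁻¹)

5.6×10⁻⁹ M s⁻¹

Photon energy at 353 nm: hc/λ = (6.626×10⁻³⁴)(2.998×10⁸)/(353×10⁻⁹) = 5.627×10⁻¹⁹ J.
Energy delivered: (7.28 mW)(442.2 s) = 3.219 J.
Photons incident: 3.219 / 5.627×10⁻¹⁹ = 5.721×10¹⁸, i.e. 5.721×10¹⁸/6.022×10²³ = 9.500×10⁻⁶ mol.
Fraction absorbed: 1 − 10^(−0.634) = 0.7677.
Photons absorbed: 0.7677 × 9.500×10⁻⁶ = 7.293×10⁻⁶ mol.
Product formed: 0.0747 × 7.293×10⁻⁶ = 5.448×10⁻⁷ mol.
Rate: 5.448×10⁻⁷ mol / (442.2 s × 0.221 L) = 5.6×10⁻⁹ M s⁻¹.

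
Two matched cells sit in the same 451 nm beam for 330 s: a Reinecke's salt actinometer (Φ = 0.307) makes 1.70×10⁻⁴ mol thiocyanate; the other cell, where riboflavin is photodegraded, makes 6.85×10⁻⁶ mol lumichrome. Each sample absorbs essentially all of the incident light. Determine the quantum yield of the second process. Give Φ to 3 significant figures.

Φ = 0.0124

Photons absorbed by the actinometer: 1.70×10⁻⁴ / 0.307 = 5.537×10⁻⁴ mol.
Φ(unknown) = 6.85×10⁻⁶ / 5.537×10⁻⁴ = 0.0124.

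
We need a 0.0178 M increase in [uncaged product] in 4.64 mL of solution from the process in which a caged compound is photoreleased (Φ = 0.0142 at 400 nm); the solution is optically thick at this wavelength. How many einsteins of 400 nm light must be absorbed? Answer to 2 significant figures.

0.0058 einstein

Product: (0.0178 M)(0.00464 L) = 8.259×10⁻⁵ mol.
Photons that must be absorbed: 8.259×10⁻⁵ / 0.0142 = 0.005816 mol.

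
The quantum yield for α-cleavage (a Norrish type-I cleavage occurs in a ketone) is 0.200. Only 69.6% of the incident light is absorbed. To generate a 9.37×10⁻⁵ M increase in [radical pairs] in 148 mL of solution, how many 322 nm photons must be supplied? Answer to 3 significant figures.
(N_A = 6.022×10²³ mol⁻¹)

Product: (9.37×10⁻⁵ M)(0.148 L) = 1.387×10⁻⁵ mol.
Photons that must be absorbed: 1.387×10⁻⁵ / 0.200 = 6.935×10⁻⁵ mol.
Incident photons needed: 6.935×10⁻⁵ / 0.696 = 9.964×10⁻⁵ mol.
Photon count: 9.964×10⁻⁵ × 6.022×10²³ = 6.00×10¹⁹.

6.00×10¹⁹ photons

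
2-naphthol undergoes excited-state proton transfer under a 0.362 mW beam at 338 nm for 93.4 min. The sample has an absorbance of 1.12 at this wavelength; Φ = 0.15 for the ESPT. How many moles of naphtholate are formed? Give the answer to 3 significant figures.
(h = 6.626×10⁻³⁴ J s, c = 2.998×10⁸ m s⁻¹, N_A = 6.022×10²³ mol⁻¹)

Photon energy at 338 nm: hc/λ = (6.626×10⁻³⁴)(2.998×10⁸)/(338×10⁻⁹) = 5.877×10⁻¹⁹ J.
Energy delivered: (0.362 mW)(5604 s) = 2.029 J.
Photons incident: 2.029 / 5.877×10⁻¹⁹ = 3.452×10¹⁸, i.e. 3.452×10¹⁸/6.022×10²³ = 5.732×10⁻⁶ mol.
Fraction absorbed: 1 − 10^(−1.12) = 0.9241.
Photons absorbed: 0.9241 × 5.732×10⁻⁶ = 5.297×10⁻⁶ mol.
Product: Φ × n_abs = 0.15 × 5.297×10⁻⁶ = 7.946×10⁻⁷ mol.

7.95×10⁻⁷ mol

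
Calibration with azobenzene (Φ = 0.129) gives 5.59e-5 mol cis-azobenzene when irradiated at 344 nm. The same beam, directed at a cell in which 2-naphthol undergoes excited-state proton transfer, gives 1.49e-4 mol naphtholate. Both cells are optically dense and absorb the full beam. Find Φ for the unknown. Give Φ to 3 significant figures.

Photons absorbed by the actinometer: 5.59e-5 / 0.129 = 4.333e-4 mol.
Φ(unknown) = 1.49e-4 / 4.333e-4 = 0.344.

Φ = 0.344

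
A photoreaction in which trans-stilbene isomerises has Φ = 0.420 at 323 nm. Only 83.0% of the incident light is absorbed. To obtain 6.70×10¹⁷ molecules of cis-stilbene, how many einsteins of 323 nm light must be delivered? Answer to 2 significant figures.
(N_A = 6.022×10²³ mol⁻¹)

Product: 6.70×10¹⁷ / 6.022×10²³ = 1.113×10⁻⁶ mol.
Photons that must be absorbed: 1.113×10⁻⁶ / 0.420 = 2.650×10⁻⁶ mol.
Incident photons needed: 2.650×10⁻⁶ / 0.830 = 3.193×10⁻⁶ mol.

3.2×10⁻⁶ einstein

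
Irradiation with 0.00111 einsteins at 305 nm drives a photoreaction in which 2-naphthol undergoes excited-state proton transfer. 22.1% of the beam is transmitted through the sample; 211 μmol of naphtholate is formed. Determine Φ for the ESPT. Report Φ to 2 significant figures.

Product: 211 μmol = 2.11×10⁻⁴ mol.
Fraction absorbed: 1 − 22.1/100 = 0.7790.
Photons absorbed: 0.7790 × 0.00111 = 8.647×10⁻⁴ mol.
Φ = 2.11×10⁻⁴ mol / 8.647×10⁻⁴ mol photons = 0.24.

Φ = 0.24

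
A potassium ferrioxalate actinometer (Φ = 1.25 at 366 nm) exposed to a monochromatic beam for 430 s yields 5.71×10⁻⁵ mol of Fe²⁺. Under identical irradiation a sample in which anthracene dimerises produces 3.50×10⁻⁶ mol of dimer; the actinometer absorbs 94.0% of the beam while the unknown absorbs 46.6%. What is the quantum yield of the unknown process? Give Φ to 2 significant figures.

Photons absorbed by the actinometer: 5.71×10⁻⁵ / 1.25 = 4.568×10⁻⁵ mol.
Incident flux: 4.568×10⁻⁵ / 0.940 = 4.860×10⁻⁵ einstein.
Absorbed by unknown: 0.466 × 4.860×10⁻⁵ = 2.265×10⁻⁵ mol.
Φ(unknown) = 3.50×10⁻⁶ / 2.265×10⁻⁵ = 0.15.

Φ = 0.15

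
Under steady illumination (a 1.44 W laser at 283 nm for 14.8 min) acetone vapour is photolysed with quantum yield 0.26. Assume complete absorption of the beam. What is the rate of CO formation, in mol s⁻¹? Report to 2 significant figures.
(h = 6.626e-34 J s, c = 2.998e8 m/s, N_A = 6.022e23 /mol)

Photon energy at 283 nm: hc/λ = (6.626e-34)(2.998e8)/(283e-9) = 7.019e-19 J.
Energy delivered: (1.44 W)(888 s) = 1279 J.
Photons incident: 1279 / 7.019e-19 = 1.822e21, i.e. 1.822e21/6.022e23 = 0.003026 mol.
Product formed: 0.26 × 0.003026 = 7.868e-4 mol.
Rate: 7.868e-4 / 888 s = 8.9e-7 mol s⁻¹.

8.9e-7 mol s⁻¹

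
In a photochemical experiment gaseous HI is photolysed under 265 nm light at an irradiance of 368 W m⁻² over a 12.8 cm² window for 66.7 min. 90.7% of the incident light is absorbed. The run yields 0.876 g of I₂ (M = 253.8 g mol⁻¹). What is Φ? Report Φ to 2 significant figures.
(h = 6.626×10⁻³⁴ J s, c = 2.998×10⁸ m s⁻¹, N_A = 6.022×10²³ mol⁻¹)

Φ = 0.91

Product: 0.876 g / 253.8 g mol⁻¹ = 0.003452 mol.
Photon energy at 265 nm: hc/λ = (6.626×10⁻³⁴)(2.998×10⁸)/(265×10⁻⁹) = 7.496×10⁻¹⁹ J.
Energy delivered: (368 W m⁻²)(12.8×10⁻⁴ m²)(4002 s) = 1885 J.
Photons incident: 1885 / 7.496×10⁻¹⁹ = 2.515×10²¹, i.e. 2.515×10²¹/6.022×10²³ = 0.004176 mol.
Photons absorbed: 0.907 × 0.004176 = 0.003788 mol.
Φ = 0.003452 mol / 0.003788 mol photons = 0.91.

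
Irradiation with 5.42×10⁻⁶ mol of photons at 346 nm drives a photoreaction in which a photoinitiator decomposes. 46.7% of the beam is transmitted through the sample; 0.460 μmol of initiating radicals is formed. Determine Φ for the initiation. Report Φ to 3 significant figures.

Φ = 0.159

Product: 0.460 μmol = 4.60×10⁻⁷ mol.
Fraction absorbed: 1 − 46.7/100 = 0.5330.
Photons absorbed: 0.5330 × 5.42×10⁻⁶ = 2.889×10⁻⁶ mol.
Φ = 4.60×10⁻⁷ mol / 2.889×10⁻⁶ mol photons = 0.159.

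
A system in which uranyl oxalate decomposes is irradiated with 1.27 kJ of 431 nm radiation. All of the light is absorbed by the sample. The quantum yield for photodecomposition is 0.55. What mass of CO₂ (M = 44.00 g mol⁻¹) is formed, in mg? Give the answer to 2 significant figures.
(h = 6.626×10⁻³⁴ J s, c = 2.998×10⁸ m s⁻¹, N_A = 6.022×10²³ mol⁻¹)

110 mg

Photon energy at 431 nm: hc/λ = (6.626×10⁻³⁴)(2.998×10⁸)/(431×10⁻⁹) = 4.609×10⁻¹⁹ J.
Incident energy: 1.27 kJ = 1270 J.
Photons incident: 1270 / 4.609×10⁻¹⁹ = 2.755×10²¹, i.e. 2.755×10²¹/6.022×10²³ = 0.004575 mol.
Product: Φ × n_abs = 0.55 × 0.004575 = 0.002516 mol.
Mass: 0.002516 × 44.00 = 0.1107 g = 110 mg.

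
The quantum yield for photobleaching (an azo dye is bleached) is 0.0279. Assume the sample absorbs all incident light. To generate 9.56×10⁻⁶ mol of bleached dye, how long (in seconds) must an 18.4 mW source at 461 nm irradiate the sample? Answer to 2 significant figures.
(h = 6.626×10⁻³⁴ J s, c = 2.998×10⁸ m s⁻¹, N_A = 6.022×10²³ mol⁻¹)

Photons that must be absorbed: 9.56×10⁻⁶ / 0.0279 = 3.427×10⁻⁴ mol.
Photon energy: hc/λ = 4.309×10⁻¹⁹ J; per mole, 2.595×10⁵ J mol⁻¹.
Energy required: 3.427×10⁻⁴ × 2.595×10⁵ = 88.93 J.
Time: 88.93 J / 0.0184 W = 4800 s.

t ≈ 4800 s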